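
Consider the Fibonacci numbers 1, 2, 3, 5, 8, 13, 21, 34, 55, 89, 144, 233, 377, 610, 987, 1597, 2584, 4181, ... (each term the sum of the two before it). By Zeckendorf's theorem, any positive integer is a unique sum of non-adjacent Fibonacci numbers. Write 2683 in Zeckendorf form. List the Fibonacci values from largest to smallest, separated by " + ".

2584 + 89 + 8 + 2

2584 ≤ 2683 < 4181, so take 2584; remainder 99
89 ≤ 99 < 144, so take 89; remainder 10
8 ≤ 10 < 13, so take 8; remainder 2
2 ≤ 2 < 3, so take 2; remainder 0
So 2683 = 2584 + 89 + 8 + 2, with no two terms consecutive in the sequence.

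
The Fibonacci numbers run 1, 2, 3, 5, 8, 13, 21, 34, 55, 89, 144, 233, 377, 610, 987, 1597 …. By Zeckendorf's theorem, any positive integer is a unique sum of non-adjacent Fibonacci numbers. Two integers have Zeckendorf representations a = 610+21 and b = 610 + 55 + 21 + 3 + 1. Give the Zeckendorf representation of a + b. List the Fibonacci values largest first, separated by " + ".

987 + 233 + 89 + 8 + 3 + 1

The two numbers are 631 and 690, so their sum is 1321.
take 987 (≤ 1321); 1321 − 987 = 334
take 233 (≤ 334); 334 − 233 = 101
take 89 (≤ 101); 101 − 89 = 12
take 8 (≤ 12); 12 − 8 = 4
take 3 (≤ 4); 4 − 3 = 1
take 1 (≤ 1); 1 − 1 = 0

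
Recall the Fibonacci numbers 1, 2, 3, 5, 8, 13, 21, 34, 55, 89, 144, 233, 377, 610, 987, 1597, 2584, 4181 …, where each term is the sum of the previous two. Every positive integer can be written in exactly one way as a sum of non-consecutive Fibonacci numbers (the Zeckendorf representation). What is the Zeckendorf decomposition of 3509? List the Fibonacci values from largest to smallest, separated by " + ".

2584 + 610 + 233 + 55 + 21 + 5 + 1

take 2584 (≤ 3509); 3509 − 2584 = 925
take 610 (≤ 925); 925 − 610 = 315
take 233 (≤ 315); 315 − 233 = 82
take 55 (≤ 82); 82 − 55 = 27
take 21 (≤ 27); 27 − 21 = 6
take 5 (≤ 6); 6 − 5 = 1
take 1 (≤ 1); 1 − 1 = 0
So 3509 = 2584 + 610 + 233 + 55 + 21 + 5 + 1, with no two terms consecutive in the sequence.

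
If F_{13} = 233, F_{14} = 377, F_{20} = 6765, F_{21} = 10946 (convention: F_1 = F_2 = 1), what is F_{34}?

By the addition formula F_{m+n} = F_m F_{n+1} + F_{m−1} F_n with m=21, n=13: F_{34} = 10946·377 + 6765·233 = 4126642 + 1576245 = 5702887.

5702887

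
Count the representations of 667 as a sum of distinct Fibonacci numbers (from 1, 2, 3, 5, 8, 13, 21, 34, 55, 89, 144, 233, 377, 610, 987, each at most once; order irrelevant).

12

Each representation comes from the Zeckendorf form by replacing some F_k with F_{k−1} + F_{k−2} where possible.
667 = 610+55+2 = 610+34+21+2 = 377+233+55+2 = … (9 more), for 12 in all.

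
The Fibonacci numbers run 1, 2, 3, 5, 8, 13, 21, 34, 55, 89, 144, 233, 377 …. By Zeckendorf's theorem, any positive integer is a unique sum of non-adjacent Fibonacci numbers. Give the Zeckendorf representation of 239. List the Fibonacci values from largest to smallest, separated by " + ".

233 + 5 + 1

Greedy algorithm:
239: greatest Fibonacci not exceeding it is 233, leaving 6
6: greatest Fibonacci not exceeding it is 5, leaving 1
1: greatest Fibonacci not exceeding it is 1, leaving 0
So 239 = 233 + 5 + 1, with no two terms consecutive in the sequence.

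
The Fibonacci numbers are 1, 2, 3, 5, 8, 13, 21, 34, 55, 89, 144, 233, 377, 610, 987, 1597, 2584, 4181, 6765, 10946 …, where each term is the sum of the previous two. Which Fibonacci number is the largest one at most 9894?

6765

6765 ≤ 9894 < 10946, so the largest Fibonacci number not exceeding 9894 is 6765.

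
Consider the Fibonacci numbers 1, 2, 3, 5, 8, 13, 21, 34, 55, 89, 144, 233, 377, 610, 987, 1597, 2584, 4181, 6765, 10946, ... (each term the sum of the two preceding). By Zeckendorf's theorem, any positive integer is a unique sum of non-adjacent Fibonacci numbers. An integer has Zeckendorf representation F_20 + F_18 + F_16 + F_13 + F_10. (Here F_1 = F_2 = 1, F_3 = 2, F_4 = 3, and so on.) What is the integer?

F_20 + F_18 + F_16 + F_13 + F_10 = 6765 + 2584 + 987 + 233 + 55 = 10624.

10624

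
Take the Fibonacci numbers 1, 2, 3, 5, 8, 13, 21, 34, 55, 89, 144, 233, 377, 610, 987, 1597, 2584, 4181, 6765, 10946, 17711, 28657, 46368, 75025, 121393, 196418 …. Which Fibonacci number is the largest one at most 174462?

121393

121393 ≤ 174462 < 196418, so the largest Fibonacci number not exceeding 174462 is 121393.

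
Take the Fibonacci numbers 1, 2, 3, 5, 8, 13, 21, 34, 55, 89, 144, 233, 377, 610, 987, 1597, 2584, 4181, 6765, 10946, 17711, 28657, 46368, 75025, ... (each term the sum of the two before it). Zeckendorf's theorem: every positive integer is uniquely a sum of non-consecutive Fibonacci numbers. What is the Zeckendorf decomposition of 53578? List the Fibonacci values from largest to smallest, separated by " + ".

Repeatedly subtract the largest Fibonacci number that fits:
take 46368 (≤ 53578); 53578 − 46368 = 7210
take 6765 (≤ 7210); 7210 − 6765 = 445
take 377 (≤ 445); 445 − 377 = 68
take 55 (≤ 68); 68 − 55 = 13
take 13 (≤ 13); 13 − 13 = 0
So 53578 = 46368 + 6765 + 377 + 55 + 13, with no two terms consecutive in the sequence.

46368 + 6765 + 377 + 55 + 13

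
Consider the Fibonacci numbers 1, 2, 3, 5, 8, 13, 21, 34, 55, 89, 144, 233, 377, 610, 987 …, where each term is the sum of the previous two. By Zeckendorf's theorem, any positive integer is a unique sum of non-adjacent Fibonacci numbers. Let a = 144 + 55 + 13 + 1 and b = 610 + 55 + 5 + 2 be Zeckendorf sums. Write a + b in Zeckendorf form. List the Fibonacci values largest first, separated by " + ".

610 + 233 + 34 + 8

The two numbers are 213 and 672, so their sum is 885.
610 ≤ 885 < 987, so take 610; remainder 275
233 ≤ 275 < 377, so take 233; remainder 42
34 ≤ 42 < 55, so take 34; remainder 8
8 ≤ 8 < 13, so take 8; remainder 0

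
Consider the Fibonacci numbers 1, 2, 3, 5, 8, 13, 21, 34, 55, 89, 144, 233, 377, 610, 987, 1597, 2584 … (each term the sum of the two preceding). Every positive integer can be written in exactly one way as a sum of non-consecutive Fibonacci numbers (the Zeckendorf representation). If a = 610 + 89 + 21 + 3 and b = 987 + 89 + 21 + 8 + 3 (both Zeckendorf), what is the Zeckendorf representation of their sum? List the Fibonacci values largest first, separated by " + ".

The two numbers are 723 and 1108, so their sum is 1831.
Greedily peel off the largest Fibonacci term at each step:
1831: greatest Fibonacci not exceeding it is 1597, leaving 234
234: greatest Fibonacci not exceeding it is 233, leaving 1
1: greatest Fibonacci not exceeding it is 1, leaving 0

1597 + 233 + 1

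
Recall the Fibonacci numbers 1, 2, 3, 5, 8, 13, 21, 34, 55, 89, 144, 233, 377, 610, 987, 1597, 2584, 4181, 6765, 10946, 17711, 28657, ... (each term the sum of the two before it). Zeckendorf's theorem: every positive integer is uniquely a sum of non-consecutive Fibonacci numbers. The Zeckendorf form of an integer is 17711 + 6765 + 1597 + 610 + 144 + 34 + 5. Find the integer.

17711 + 6765 + 1597 + 610 + 144 + 34 + 5 = 26866.

26866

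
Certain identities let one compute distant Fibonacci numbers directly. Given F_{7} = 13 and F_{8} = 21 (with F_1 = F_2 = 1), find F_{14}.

377

By the doubling identity F_{2k} = F_k(2F_{k+1} − F_k): F_{14} = 13·(2·21 − 13) = 13·29 = 377.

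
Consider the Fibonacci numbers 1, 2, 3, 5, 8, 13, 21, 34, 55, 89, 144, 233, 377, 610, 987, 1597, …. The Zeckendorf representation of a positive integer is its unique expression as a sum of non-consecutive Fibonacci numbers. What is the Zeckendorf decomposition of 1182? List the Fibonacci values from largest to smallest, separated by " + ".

take 987 (≤ 1182); 1182 − 987 = 195
take 144 (≤ 195); 195 − 144 = 51
take 34 (≤ 51); 51 − 34 = 17
take 13 (≤ 17); 17 − 13 = 4
take 3 (≤ 4); 4 − 3 = 1
take 1 (≤ 1); 1 − 1 = 0
So 1182 = 987 + 144 + 34 + 13 + 3 + 1, with no two terms consecutive in the sequence.

987 + 144 + 34 + 13 + 3 + 1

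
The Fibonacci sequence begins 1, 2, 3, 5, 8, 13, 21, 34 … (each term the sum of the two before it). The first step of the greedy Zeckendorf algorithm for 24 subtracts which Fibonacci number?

21

21 ≤ 24 < 34, so the largest Fibonacci number not exceeding 24 is 21.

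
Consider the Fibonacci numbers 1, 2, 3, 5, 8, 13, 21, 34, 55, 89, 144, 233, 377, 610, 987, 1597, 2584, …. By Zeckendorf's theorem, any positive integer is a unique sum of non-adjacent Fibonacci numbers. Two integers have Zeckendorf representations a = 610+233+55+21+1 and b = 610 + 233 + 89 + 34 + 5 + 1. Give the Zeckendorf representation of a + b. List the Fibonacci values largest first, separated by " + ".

The two numbers are 920 and 972, so their sum is 1892.
subtract 1597 from 1892: 295 remains
subtract 233 from 295: 62 remains
subtract 55 from 62: 7 remains
subtract 5 from 7: 2 remains
subtract 2 from 2: 0 remains

1597 + 233 + 55 + 5 + 2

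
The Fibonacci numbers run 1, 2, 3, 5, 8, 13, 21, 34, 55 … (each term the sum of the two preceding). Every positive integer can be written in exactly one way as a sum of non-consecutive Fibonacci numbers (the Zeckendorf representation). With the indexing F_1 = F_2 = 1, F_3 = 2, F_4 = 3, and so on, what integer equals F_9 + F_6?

F_9 + F_6 = 34 + 8 = 42.

42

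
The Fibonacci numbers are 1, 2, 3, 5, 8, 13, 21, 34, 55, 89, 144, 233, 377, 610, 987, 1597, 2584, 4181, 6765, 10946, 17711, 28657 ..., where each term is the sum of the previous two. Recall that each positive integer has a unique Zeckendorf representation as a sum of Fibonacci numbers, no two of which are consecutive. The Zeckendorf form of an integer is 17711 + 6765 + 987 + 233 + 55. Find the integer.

17711 + 6765 + 987 + 233 + 55 = 25751.

25751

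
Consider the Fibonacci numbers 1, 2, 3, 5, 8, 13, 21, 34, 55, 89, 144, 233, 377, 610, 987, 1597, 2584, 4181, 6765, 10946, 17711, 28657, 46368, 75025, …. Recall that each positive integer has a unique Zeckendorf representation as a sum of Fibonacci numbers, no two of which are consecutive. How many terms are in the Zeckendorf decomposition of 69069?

6

Greedy algorithm:
subtract 46368 from 69069: 22701 remains
subtract 17711 from 22701: 4990 remains
subtract 4181 from 4990: 809 remains
subtract 610 from 809: 199 remains
subtract 144 from 199: 55 remains
subtract 55 from 55: 0 remains
69069 = 46368 + 17711 + 4181 + 610 + 144 + 55, which has 6 terms.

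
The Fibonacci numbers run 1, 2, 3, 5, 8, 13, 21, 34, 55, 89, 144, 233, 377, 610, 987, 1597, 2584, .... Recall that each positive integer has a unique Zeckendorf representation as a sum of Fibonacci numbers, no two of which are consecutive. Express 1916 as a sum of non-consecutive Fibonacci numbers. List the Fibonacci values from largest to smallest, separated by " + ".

take 1597 (≤ 1916); 1916 − 1597 = 319
take 233 (≤ 319); 319 − 233 = 86
take 55 (≤ 86); 86 − 55 = 31
take 21 (≤ 31); 31 − 21 = 10
take 8 (≤ 10); 10 − 8 = 2
take 2 (≤ 2); 2 − 2 = 0
So 1916 = 1597 + 233 + 55 + 21 + 8 + 2, with no two terms consecutive in the sequence.

1597 + 233 + 55 + 21 + 8 + 2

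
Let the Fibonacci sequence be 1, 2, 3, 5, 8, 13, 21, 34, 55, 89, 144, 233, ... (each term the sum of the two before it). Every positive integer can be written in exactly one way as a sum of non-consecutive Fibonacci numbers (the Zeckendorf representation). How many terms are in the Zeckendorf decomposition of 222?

Greedy algorithm:
144 ≤ 222 < 233, so take 144; remainder 78
55 ≤ 78 < 89, so take 55; remainder 23
21 ≤ 23 < 34, so take 21; remainder 2
2 ≤ 2 < 3, so take 2; remainder 0
222 = 144 + 55 + 21 + 2, which has 4 terms.

4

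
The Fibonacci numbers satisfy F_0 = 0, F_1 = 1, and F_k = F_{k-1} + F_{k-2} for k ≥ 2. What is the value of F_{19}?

Iterating the recurrence up to F_{13} = 233 and F_{12} = 144:
F_{14} = F_{13} + F_{12} = 233 + 144 = 377
F_{15} = F_{14} + F_{13} = 377 + 233 = 610
F_{16} = F_{15} + F_{14} = 610 + 377 = 987
F_{17} = F_{16} + F_{15} = 987 + 610 = 1597
F_{18} = F_{17} + F_{16} = 1597 + 987 = 2584
F_{19} = F_{18} + F_{17} = 2584 + 1597 = 4181

4181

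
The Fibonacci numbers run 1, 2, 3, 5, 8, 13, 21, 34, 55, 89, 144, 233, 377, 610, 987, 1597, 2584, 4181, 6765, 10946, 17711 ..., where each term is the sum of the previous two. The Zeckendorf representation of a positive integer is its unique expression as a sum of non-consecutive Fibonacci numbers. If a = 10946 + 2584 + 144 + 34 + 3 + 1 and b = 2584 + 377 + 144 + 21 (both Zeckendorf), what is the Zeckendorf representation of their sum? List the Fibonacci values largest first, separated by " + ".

10946 + 4181 + 1597 + 89 + 21 + 3 + 1

The two numbers are 13712 and 3126, so their sum is 16838.
Greedy algorithm:
largest Fibonacci ≤ 16838 is 10946; 16838 − 10946 = 5892
largest Fibonacci ≤ 5892 is 4181; 5892 − 4181 = 1711
largest Fibonacci ≤ 1711 is 1597; 1711 − 1597 = 114
largest Fibonacci ≤ 114 is 89; 114 − 89 = 25
largest Fibonacci ≤ 25 is 21; 25 − 21 = 4
largest Fibonacci ≤ 4 is 3; 4 − 3 = 1
largest Fibonacci ≤ 1 is 1; 1 − 1 = 0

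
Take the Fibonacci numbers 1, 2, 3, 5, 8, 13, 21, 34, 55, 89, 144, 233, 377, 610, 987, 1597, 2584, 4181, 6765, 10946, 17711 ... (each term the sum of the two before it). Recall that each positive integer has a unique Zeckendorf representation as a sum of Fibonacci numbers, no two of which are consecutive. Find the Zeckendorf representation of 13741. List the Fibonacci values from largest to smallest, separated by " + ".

10946 ≤ 13741 < 17711, so take 10946; remainder 2795
2584 ≤ 2795 < 4181, so take 2584; remainder 211
144 ≤ 211 < 233, so take 144; remainder 67
55 ≤ 67 < 89, so take 55; remainder 12
8 ≤ 12 < 13, so take 8; remainder 4
3 ≤ 4 < 5, so take 3; remainder 1
1 ≤ 1 < 2, so take 1; remainder 0
So 13741 = 10946 + 2584 + 144 + 55 + 8 + 3 + 1, with no two terms consecutive in the sequence.

10946 + 2584 + 144 + 55 + 8 + 3 + 1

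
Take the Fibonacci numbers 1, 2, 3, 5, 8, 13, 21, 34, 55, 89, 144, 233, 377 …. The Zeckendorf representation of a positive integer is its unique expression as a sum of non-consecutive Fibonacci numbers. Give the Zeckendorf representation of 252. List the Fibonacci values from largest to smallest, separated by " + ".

take 233 (≤ 252); 252 − 233 = 19
take 13 (≤ 19); 19 − 13 = 6
take 5 (≤ 6); 6 − 5 = 1
take 1 (≤ 1); 1 − 1 = 0
So 252 = 233 + 13 + 5 + 1, with no two terms consecutive in the sequence.

233 + 13 + 5 + 1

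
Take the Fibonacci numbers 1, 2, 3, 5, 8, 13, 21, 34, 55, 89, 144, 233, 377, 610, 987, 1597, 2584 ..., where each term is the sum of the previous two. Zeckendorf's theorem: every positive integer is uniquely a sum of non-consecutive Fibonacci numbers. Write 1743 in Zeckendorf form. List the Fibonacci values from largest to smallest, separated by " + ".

subtract 1597 from 1743: 146 remains
subtract 144 from 146: 2 remains
subtract 2 from 2: 0 remains
So 1743 = 1597 + 144 + 2, with no two terms consecutive in the sequence.

1597 + 144 + 2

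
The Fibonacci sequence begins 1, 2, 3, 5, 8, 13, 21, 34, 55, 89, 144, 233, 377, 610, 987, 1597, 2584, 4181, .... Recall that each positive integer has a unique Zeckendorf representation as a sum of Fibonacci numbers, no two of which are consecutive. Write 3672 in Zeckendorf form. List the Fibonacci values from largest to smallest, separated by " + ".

largest Fibonacci ≤ 3672 is 2584; 3672 − 2584 = 1088
largest Fibonacci ≤ 1088 is 987; 1088 − 987 = 101
largest Fibonacci ≤ 101 is 89; 101 − 89 = 12
largest Fibonacci ≤ 12 is 8; 12 − 8 = 4
largest Fibonacci ≤ 4 is 3; 4 − 3 = 1
largest Fibonacci ≤ 1 is 1; 1 − 1 = 0
So 3672 = 2584 + 987 + 89 + 8 + 3 + 1, with no two terms consecutive in the sequence.

2584 + 987 + 89 + 8 + 3 + 1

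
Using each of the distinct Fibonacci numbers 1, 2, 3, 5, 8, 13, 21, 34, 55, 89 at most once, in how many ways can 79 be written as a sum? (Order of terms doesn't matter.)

Each representation comes from the Zeckendorf form by replacing some F_k with F_{k−1} + F_{k−2} where possible.
79 = 55+21+3 = 55+21+2+1 = 55+13+8+3 = 55+13+8+2+1 = 34+21+13+8+3 = … (3 more), for 8 in all.

8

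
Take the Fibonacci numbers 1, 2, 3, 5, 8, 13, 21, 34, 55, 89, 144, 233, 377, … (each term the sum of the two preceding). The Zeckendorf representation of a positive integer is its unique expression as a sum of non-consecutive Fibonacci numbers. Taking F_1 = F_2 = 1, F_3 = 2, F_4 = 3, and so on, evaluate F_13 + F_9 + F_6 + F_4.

F_13 + F_9 + F_6 + F_4 = 233 + 34 + 8 + 3 = 278.

278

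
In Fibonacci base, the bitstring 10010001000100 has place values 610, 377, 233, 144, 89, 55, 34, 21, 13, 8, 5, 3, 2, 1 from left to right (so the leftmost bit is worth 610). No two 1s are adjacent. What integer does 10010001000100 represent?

Summing the place values of the 1 bits: 610 + 144 + 21 + 3 = 778.

778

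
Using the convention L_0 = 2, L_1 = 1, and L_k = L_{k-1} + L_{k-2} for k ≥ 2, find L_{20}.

Iterating the recurrence up to L_{16} = 2207 and L_{15} = 1364:
L_{17} = L_{16} + L_{15} = 2207 + 1364 = 3571
L_{18} = L_{17} + L_{16} = 3571 + 2207 = 5778
L_{19} = L_{18} + L_{17} = 5778 + 3571 = 9349
L_{20} = L_{19} + L_{18} = 9349 + 5778 = 15127

15127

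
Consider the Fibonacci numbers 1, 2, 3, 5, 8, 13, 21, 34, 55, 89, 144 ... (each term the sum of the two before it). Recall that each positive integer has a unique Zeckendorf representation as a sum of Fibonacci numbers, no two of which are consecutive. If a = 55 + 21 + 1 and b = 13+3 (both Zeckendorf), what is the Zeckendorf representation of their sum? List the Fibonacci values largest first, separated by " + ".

The two numbers are 77 and 16, so their sum is 93.
Greedily peel off the largest Fibonacci term at each step:
largest Fibonacci ≤ 93 is 89; 93 − 89 = 4
largest Fibonacci ≤ 4 is 3; 4 − 3 = 1
largest Fibonacci ≤ 1 is 1; 1 − 1 = 0

89 + 3 + 1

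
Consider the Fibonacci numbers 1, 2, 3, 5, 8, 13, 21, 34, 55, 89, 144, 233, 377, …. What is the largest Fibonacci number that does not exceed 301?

233

233 ≤ 301 < 377, so the largest Fibonacci number not exceeding 301 is 233.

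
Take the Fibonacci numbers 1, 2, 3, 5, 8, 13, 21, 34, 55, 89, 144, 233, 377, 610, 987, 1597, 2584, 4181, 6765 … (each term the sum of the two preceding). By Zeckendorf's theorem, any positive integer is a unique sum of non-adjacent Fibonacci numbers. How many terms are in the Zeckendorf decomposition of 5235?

5235: greatest Fibonacci not exceeding it is 4181, leaving 1054
1054: greatest Fibonacci not exceeding it is 987, leaving 67
67: greatest Fibonacci not exceeding it is 55, leaving 12
12: greatest Fibonacci not exceeding it is 8, leaving 4
4: greatest Fibonacci not exceeding it is 3, leaving 1
1: greatest Fibonacci not exceeding it is 1, leaving 0
5235 = 4181 + 987 + 55 + 8 + 3 + 1, which has 6 terms.

6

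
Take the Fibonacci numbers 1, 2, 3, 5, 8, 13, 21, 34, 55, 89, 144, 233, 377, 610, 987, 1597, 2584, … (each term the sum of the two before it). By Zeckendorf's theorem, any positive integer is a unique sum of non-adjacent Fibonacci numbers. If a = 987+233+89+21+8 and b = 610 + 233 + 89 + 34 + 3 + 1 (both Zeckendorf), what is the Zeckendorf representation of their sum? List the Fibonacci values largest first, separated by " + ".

The two numbers are 1338 and 970, so their sum is 2308.
Greedily peel off the largest Fibonacci term at each step:
2308: greatest Fibonacci not exceeding it is 1597, leaving 711
711: greatest Fibonacci not exceeding it is 610, leaving 101
101: greatest Fibonacci not exceeding it is 89, leaving 12
12: greatest Fibonacci not exceeding it is 8, leaving 4
4: greatest Fibonacci not exceeding it is 3, leaving 1
1: greatest Fibonacci not exceeding it is 1, leaving 0

1597 + 610 + 89 + 8 + 3 + 1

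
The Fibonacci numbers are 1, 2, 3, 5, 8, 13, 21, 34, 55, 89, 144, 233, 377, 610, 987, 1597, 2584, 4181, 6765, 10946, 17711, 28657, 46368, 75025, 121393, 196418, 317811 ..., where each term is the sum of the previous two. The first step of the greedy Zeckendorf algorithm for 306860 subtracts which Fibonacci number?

196418 ≤ 306860 < 317811, so the largest Fibonacci number not exceeding 306860 is 196418.

196418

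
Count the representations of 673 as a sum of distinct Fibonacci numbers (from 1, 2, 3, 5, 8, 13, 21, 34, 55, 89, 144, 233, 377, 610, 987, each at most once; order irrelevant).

Each representation comes from the Zeckendorf form by replacing some F_k with F_{k−1} + F_{k−2} where possible.
673 = 610+55+8 = 610+55+5+3 = 610+34+21+8 = … (21 more), for 24 in all.

24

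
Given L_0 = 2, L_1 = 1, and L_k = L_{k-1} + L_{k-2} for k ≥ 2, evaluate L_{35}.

Iterating the recurrence up to L_{28} = 710647 and L_{27} = 439204:
L_{29} = L_{28} + L_{27} = 710647 + 439204 = 1149851
L_{30} = L_{29} + L_{28} = 1149851 + 710647 = 1860498
L_{31} = L_{30} + L_{29} = 1860498 + 1149851 = 3010349
L_{32} = L_{31} + L_{30} = 3010349 + 1860498 = 4870847
L_{33} = L_{32} + L_{31} = 4870847 + 3010349 = 7881196
L_{34} = L_{33} + L_{32} = 7881196 + 4870847 = 12752043
L_{35} = L_{34} + L_{33} = 12752043 + 7881196 = 20633239

20633239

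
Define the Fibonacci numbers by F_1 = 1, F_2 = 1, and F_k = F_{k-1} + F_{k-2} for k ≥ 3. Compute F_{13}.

233

Iterating the recurrence up to F_{8} = 21 and F_{7} = 13:
F_{9} = F_{8} + F_{7} = 21 + 13 = 34
F_{10} = F_{9} + F_{8} = 34 + 21 = 55
F_{11} = F_{10} + F_{9} = 55 + 34 = 89
F_{12} = F_{11} + F_{10} = 89 + 55 = 144
F_{13} = F_{12} + F_{11} = 144 + 89 = 233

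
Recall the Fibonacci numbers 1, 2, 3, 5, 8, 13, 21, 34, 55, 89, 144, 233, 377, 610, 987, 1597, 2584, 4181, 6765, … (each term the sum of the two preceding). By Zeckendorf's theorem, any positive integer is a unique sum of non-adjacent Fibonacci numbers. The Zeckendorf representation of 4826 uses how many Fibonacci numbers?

4

Greedy algorithm:
subtract 4181 from 4826: 645 remains
subtract 610 from 645: 35 remains
subtract 34 from 35: 1 remains
subtract 1 from 1: 0 remains
4826 = 4181 + 610 + 34 + 1, which has 4 terms.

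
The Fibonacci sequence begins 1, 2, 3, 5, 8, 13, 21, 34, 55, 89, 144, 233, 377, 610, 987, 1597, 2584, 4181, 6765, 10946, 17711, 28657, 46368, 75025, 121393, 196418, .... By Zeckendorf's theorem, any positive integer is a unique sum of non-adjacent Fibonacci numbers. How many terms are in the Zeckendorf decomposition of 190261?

10

Greedy algorithm:
190261 − 121393 = 68868
68868 − 46368 = 22500
22500 − 17711 = 4789
4789 − 4181 = 608
608 − 377 = 231
231 − 144 = 87
87 − 55 = 32
32 − 21 = 11
11 − 8 = 3
3 − 3 = 0
190261 = 121393 + 46368 + 17711 + 4181 + 377 + 144 + 55 + 21 + 8 + 3, which has 10 terms.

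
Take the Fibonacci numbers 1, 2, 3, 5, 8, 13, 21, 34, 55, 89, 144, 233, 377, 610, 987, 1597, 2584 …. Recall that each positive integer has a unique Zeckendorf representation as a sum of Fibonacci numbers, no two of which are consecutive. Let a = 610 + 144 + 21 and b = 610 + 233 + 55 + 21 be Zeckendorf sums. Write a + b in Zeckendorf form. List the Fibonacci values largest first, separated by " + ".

1597 + 89 + 8

The two numbers are 775 and 919, so their sum is 1694.
1597 ≤ 1694 < 2584, so take 1597; remainder 97
89 ≤ 97 < 144, so take 89; remainder 8
8 ≤ 8 < 13, so take 8; remainder 0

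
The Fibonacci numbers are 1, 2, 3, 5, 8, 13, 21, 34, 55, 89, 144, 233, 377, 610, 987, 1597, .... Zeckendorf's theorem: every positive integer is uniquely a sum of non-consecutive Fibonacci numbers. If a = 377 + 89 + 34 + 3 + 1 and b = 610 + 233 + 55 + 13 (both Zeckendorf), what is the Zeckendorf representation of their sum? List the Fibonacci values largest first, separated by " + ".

The two numbers are 504 and 911, so their sum is 1415.
1415 − 987 = 428
428 − 377 = 51
51 − 34 = 17
17 − 13 = 4
4 − 3 = 1
1 − 1 = 0

987 + 377 + 34 + 13 + 3 + 1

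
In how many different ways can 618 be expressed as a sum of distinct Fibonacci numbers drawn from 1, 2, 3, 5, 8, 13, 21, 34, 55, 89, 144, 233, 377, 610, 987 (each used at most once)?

618 = 610+8 = 610+5+3 = 377+233+8 = 610+5+2+1 = … (11 more), for 15 in all.

15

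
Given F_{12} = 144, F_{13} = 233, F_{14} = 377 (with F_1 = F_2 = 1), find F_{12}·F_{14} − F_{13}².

-1

144·377 − 233² = 54288 − 54289 = -1. (Cassini's identity: F_{k−1}F_{k+1} − F_k² = (−1)^k.)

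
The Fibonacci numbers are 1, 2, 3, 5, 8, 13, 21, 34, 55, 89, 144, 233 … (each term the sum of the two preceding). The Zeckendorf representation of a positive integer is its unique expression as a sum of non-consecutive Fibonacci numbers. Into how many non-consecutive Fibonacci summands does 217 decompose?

Greedily peel off the largest Fibonacci term at each step:
144 ≤ 217 < 233, so take 144; remainder 73
55 ≤ 73 < 89, so take 55; remainder 18
13 ≤ 18 < 21, so take 13; remainder 5
5 ≤ 5 < 8, so take 5; remainder 0
217 = 144 + 55 + 13 + 5, which has 4 terms.

4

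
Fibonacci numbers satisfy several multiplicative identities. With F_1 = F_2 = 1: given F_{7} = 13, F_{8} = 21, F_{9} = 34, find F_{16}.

By the addition formula F_{m+n} = F_m F_{n+1} + F_{m−1} F_n with m=9, n=7: F_{16} = 34·21 + 21·13 = 714 + 273 = 987.

987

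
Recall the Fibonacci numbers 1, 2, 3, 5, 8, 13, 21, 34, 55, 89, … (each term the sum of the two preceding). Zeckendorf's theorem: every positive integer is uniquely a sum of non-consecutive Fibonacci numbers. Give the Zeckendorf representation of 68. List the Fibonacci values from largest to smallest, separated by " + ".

55 + 13

largest Fibonacci ≤ 68 is 55; 68 − 55 = 13
largest Fibonacci ≤ 13 is 13; 13 − 13 = 0
So 68 = 55 + 13, with no two terms consecutive in the sequence.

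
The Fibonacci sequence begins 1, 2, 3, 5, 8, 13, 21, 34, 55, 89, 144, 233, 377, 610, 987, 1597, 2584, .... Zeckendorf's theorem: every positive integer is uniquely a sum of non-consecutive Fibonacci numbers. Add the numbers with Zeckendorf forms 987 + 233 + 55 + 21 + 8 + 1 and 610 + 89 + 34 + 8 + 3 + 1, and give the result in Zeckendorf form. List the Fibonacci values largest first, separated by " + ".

The two numbers are 1305 and 745, so their sum is 2050.
take 1597 (≤ 2050); 2050 − 1597 = 453
take 377 (≤ 453); 453 − 377 = 76
take 55 (≤ 76); 76 − 55 = 21
take 21 (≤ 21); 21 − 21 = 0

1597 + 377 + 55 + 21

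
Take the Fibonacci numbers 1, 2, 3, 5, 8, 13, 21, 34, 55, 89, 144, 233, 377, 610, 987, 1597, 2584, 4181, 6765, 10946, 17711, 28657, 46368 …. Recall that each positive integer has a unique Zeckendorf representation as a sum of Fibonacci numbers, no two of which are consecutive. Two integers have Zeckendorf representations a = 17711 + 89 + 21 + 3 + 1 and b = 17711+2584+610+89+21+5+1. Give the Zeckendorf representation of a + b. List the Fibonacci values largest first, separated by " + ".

28657 + 6765 + 2584 + 610 + 144 + 55 + 21 + 8 + 2

The two numbers are 17825 and 21021, so their sum is 38846.
28657 ≤ 38846 < 46368, so take 28657; remainder 10189
6765 ≤ 10189 < 10946, so take 6765; remainder 3424
2584 ≤ 3424 < 4181, so take 2584; remainder 840
610 ≤ 840 < 987, so take 610; remainder 230
144 ≤ 230 < 233, so take 144; remainder 86
55 ≤ 86 < 89, so take 55; remainder 31
21 ≤ 31 < 34, so take 21; remainder 10
8 ≤ 10 < 13, so take 8; remainder 2
2 ≤ 2 < 3, so take 2; remainder 0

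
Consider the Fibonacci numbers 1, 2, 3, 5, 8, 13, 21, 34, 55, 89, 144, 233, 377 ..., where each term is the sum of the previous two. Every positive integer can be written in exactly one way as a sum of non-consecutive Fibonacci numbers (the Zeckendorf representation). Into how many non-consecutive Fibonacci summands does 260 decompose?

take 233 (≤ 260); 260 − 233 = 27
take 21 (≤ 27); 27 − 21 = 6
take 5 (≤ 6); 6 − 5 = 1
take 1 (≤ 1); 1 − 1 = 0
260 = 233 + 21 + 5 + 1, which has 4 terms.

4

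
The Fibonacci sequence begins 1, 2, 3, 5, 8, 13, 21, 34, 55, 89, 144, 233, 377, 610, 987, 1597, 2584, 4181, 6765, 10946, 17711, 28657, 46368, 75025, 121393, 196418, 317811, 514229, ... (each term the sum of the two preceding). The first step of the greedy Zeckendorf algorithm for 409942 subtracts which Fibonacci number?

317811

317811 ≤ 409942 < 514229, so the largest Fibonacci number not exceeding 409942 is 317811.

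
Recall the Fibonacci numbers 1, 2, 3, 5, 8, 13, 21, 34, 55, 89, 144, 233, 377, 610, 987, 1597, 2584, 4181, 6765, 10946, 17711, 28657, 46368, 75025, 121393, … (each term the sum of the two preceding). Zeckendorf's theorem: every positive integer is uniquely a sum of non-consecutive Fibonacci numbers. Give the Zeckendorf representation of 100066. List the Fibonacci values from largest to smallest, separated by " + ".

subtract 75025 from 100066: 25041 remains
subtract 17711 from 25041: 7330 remains
subtract 6765 from 7330: 565 remains
subtract 377 from 565: 188 remains
subtract 144 from 188: 44 remains
subtract 34 from 44: 10 remains
subtract 8 from 10: 2 remains
subtract 2 from 2: 0 remains
So 100066 = 75025 + 17711 + 6765 + 377 + 144 + 34 + 8 + 2, with no two terms consecutive in the sequence.

75025 + 17711 + 6765 + 377 + 144 + 34 + 8 + 2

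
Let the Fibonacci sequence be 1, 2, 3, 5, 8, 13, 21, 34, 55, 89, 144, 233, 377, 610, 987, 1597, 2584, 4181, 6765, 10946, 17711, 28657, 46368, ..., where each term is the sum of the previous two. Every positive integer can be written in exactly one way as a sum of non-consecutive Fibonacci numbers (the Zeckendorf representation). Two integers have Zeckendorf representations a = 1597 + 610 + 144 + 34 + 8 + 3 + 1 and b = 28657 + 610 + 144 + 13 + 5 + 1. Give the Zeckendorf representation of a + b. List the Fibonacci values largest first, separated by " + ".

The two numbers are 2397 and 29430, so their sum is 31827.
Repeatedly subtract the largest Fibonacci number that fits:
subtract 28657 from 31827: 3170 remains
subtract 2584 from 3170: 586 remains
subtract 377 from 586: 209 remains
subtract 144 from 209: 65 remains
subtract 55 from 65: 10 remains
subtract 8 from 10: 2 remains
subtract 2 from 2: 0 remains

28657 + 2584 + 377 + 144 + 55 + 8 + 2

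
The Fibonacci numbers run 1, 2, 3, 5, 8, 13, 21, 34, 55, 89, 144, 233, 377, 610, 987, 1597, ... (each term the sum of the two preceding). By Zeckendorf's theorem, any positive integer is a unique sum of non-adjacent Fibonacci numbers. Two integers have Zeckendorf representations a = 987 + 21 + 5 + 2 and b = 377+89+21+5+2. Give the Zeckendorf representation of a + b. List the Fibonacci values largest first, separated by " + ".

987 + 377 + 144 + 1

The two numbers are 1015 and 494, so their sum is 1509.
subtract 987 from 1509: 522 remains
subtract 377 from 522: 145 remains
subtract 144 from 145: 1 remains
subtract 1 from 1: 0 remains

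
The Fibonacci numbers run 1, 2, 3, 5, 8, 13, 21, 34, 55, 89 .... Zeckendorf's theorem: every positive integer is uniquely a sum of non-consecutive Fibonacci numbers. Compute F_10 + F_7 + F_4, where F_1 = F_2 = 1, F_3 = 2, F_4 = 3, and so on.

71

F_10 + F_7 + F_4 = 55 + 13 + 3 = 71.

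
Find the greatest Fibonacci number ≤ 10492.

6765

6765 ≤ 10492 < 10946, so the largest Fibonacci number not exceeding 10492 is 6765.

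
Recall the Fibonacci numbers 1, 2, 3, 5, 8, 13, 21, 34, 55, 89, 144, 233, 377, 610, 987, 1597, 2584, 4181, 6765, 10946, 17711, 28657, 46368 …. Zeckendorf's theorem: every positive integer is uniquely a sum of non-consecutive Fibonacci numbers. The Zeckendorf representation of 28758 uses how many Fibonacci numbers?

5

28657 ≤ 28758 < 46368, so take 28657; remainder 101
89 ≤ 101 < 144, so take 89; remainder 12
8 ≤ 12 < 13, so take 8; remainder 4
3 ≤ 4 < 5, so take 3; remainder 1
1 ≤ 1 < 2, so take 1; remainder 0
28758 = 28657 + 89 + 8 + 3 + 1, which has 5 terms.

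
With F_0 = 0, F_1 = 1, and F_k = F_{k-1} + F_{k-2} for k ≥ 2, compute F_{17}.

Iterating the recurrence up to F_{11} = 89 and F_{10} = 55:
F_{12} = F_{11} + F_{10} = 89 + 55 = 144
F_{13} = F_{12} + F_{11} = 144 + 89 = 233
F_{14} = F_{13} + F_{12} = 233 + 144 = 377
F_{15} = F_{14} + F_{13} = 377 + 233 = 610
F_{16} = F_{15} + F_{14} = 610 + 377 = 987
F_{17} = F_{16} + F_{15} = 987 + 610 = 1597

1597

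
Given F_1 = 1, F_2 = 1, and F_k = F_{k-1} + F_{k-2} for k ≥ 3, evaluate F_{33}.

3524578

Iterating the recurrence up to F_{27} = 196418 and F_{26} = 121393:
F_{28} = F_{27} + F_{26} = 196418 + 121393 = 317811
F_{29} = F_{28} + F_{27} = 317811 + 196418 = 514229
F_{30} = F_{29} + F_{28} = 514229 + 317811 = 832040
F_{31} = F_{30} + F_{29} = 832040 + 514229 = 1346269
F_{32} = F_{31} + F_{30} = 1346269 + 832040 = 2178309
F_{33} = F_{32} + F_{31} = 2178309 + 1346269 = 3524578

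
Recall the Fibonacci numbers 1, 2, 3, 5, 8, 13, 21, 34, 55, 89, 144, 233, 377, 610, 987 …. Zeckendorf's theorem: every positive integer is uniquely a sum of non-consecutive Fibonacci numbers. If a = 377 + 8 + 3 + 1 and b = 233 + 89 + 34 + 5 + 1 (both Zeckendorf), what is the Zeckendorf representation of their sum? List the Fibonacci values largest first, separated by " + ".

The two numbers are 389 and 362, so their sum is 751.
take 610 (≤ 751); 751 − 610 = 141
take 89 (≤ 141); 141 − 89 = 52
take 34 (≤ 52); 52 − 34 = 18
take 13 (≤ 18); 18 − 13 = 5
take 5 (≤ 5); 5 − 5 = 0

610 + 89 + 34 + 13 + 5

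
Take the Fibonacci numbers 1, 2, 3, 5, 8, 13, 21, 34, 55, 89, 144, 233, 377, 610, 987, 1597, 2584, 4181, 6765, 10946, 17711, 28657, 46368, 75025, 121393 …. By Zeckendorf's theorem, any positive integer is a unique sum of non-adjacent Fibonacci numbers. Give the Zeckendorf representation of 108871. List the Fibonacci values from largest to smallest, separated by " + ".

75025 + 28657 + 4181 + 987 + 21

take 75025 (≤ 108871); 108871 − 75025 = 33846
take 28657 (≤ 33846); 33846 − 28657 = 5189
take 4181 (≤ 5189); 5189 − 4181 = 1008
take 987 (≤ 1008); 1008 − 987 = 21
take 21 (≤ 21); 21 − 21 = 0
So 108871 = 75025 + 28657 + 4181 + 987 + 21, with no two terms consecutive in the sequence.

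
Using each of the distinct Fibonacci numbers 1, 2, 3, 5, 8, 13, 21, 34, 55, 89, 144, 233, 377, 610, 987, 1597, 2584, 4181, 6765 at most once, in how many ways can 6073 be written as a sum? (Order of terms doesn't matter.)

Starting from the Zeckendorf form and repeatedly splitting a term F_k into F_{k−1} + F_{k−2} (when neither is already used) reaches every representation.
6073 = 4181+1597+233+55+5+2 = 4181+1597+233+34+21+5+2 = 4181+1597+144+89+55+5+2 = 4181+987+610+233+55+5+2 = … (20 more), for 24 in all.

24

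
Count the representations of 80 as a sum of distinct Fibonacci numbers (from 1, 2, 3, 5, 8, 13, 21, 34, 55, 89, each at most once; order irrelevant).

Each representation comes from the Zeckendorf form by replacing some F_k with F_{k−1} + F_{k−2} where possible.
80 = 55+21+3+1 = 55+13+8+3+1 = 34+21+13+8+3+1 — 3 representations.

3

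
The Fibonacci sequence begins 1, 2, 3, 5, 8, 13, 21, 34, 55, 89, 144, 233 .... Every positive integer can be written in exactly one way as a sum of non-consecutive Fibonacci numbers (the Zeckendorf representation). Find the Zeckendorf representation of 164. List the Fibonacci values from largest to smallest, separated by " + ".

144 + 13 + 5 + 2

Greedily peel off the largest Fibonacci term at each step:
144 ≤ 164 < 233, so take 144; remainder 20
13 ≤ 20 < 21, so take 13; remainder 7
5 ≤ 7 < 8, so take 5; remainder 2
2 ≤ 2 < 3, so take 2; remainder 0
So 164 = 144 + 13 + 5 + 2, with no two terms consecutive in the sequence.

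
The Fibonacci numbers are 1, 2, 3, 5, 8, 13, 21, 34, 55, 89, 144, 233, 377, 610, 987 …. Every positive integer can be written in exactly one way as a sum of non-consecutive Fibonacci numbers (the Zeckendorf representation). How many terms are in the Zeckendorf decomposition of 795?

Greedily peel off the largest Fibonacci term at each step:
610 ≤ 795 < 987, so take 610; remainder 185
144 ≤ 185 < 233, so take 144; remainder 41
34 ≤ 41 < 55, so take 34; remainder 7
5 ≤ 7 < 8, so take 5; remainder 2
2 ≤ 2 < 3, so take 2; remainder 0
795 = 610 + 144 + 34 + 5 + 2, which has 5 terms.

5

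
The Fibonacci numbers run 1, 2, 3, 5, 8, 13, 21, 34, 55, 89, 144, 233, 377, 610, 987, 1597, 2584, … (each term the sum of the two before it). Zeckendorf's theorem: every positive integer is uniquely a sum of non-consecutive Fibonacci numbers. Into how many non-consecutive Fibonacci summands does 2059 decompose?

6

Greedy algorithm:
1597 ≤ 2059 < 2584, so take 1597; remainder 462
377 ≤ 462 < 610, so take 377; remainder 85
55 ≤ 85 < 89, so take 55; remainder 30
21 ≤ 30 < 34, so take 21; remainder 9
8 ≤ 9 < 13, so take 8; remainder 1
1 ≤ 1 < 2, so take 1; remainder 0
2059 = 1597 + 377 + 55 + 21 + 8 + 1, which has 6 terms.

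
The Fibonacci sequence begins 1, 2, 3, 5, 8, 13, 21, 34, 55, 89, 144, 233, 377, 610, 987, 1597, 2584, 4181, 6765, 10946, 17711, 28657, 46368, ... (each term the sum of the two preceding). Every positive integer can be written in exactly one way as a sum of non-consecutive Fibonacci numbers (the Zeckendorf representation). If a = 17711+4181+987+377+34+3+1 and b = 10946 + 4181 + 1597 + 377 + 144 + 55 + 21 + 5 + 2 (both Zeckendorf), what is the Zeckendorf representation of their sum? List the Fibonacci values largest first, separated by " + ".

28657 + 10946 + 987 + 21 + 8 + 3

The two numbers are 23294 and 17328, so their sum is 40622.
subtract 28657 from 40622: 11965 remains
subtract 10946 from 11965: 1019 remains
subtract 987 from 1019: 32 remains
subtract 21 from 32: 11 remains
subtract 8 from 11: 3 remains
subtract 3 from 3: 0 remains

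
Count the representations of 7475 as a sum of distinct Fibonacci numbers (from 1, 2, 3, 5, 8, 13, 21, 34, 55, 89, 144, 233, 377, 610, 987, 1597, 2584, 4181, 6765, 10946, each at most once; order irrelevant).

72

Starting from the Zeckendorf form and repeatedly splitting a term F_k into F_{k−1} + F_{k−2} (when neither is already used) reaches every representation.
7475 = 6765+610+89+8+3 = 6765+610+89+8+2+1 = 6765+610+55+34+8+3 = 6765+377+233+89+8+3 = 6765+610+89+5+3+2+1 = … (67 more), for 72 in all.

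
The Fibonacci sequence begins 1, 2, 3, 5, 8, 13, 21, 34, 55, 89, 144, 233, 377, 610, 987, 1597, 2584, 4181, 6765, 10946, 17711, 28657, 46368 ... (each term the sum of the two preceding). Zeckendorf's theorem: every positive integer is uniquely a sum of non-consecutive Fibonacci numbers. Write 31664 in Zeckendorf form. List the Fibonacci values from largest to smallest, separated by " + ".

Greedily peel off the largest Fibonacci term at each step:
31664: greatest Fibonacci not exceeding it is 28657, leaving 3007
3007: greatest Fibonacci not exceeding it is 2584, leaving 423
423: greatest Fibonacci not exceeding it is 377, leaving 46
46: greatest Fibonacci not exceeding it is 34, leaving 12
12: greatest Fibonacci not exceeding it is 8, leaving 4
4: greatest Fibonacci not exceeding it is 3, leaving 1
1: greatest Fibonacci not exceeding it is 1, leaving 0
So 31664 = 28657 + 2584 + 377 + 34 + 8 + 3 + 1, with no two terms consecutive in the sequence.

28657 + 2584 + 377 + 34 + 8 + 3 + 1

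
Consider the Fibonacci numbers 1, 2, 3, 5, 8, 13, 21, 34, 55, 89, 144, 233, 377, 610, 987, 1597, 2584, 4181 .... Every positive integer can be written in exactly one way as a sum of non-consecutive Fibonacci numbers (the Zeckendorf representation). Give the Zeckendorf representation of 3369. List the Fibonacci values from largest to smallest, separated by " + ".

Repeatedly subtract the largest Fibonacci number that fits:
take 2584 (≤ 3369); 3369 − 2584 = 785
take 610 (≤ 785); 785 − 610 = 175
take 144 (≤ 175); 175 − 144 = 31
take 21 (≤ 31); 31 − 21 = 10
take 8 (≤ 10); 10 − 8 = 2
take 2 (≤ 2); 2 − 2 = 0
So 3369 = 2584 + 610 + 144 + 21 + 8 + 2, with no two terms consecutive in the sequence.

2584 + 610 + 144 + 21 + 8 + 2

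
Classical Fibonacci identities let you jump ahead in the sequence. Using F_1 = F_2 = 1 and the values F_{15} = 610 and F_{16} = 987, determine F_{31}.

1346269

By F_{2k+1} = F_k² + F_{k+1}²: F_{31} = 610² + 987² = 372100 + 974169 = 1346269.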